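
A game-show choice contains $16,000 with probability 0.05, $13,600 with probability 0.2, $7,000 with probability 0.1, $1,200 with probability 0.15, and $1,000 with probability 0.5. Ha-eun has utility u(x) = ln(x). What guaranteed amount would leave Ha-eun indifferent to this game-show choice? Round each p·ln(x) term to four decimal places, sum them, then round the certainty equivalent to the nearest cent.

$2,417.28

E[u] = 0.05·ln(16000) + 0.2·ln(13600) + 0.1·ln(7000) + 0.15·ln(1200) + 0.5·ln(1000) = 0.4840 + 1.9036 + 0.8854 + 1.0635 + 3.4539 = 7.7904
CE = e^7.7904 ≈ 2417.28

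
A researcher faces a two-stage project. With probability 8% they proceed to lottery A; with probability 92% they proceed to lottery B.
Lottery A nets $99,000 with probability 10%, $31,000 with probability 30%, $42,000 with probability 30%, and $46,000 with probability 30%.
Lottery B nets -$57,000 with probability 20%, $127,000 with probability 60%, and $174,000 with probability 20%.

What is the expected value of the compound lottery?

EV(A) = 0.1 × 99000 + 0.3 × 31000 + 0.3 × 42000 + 0.3 × 46000 = 9900 + 9300 + 12600 + 13800 = 45600
EV(B) = 0.2 × (-57000) + 0.6 × 127000 + 0.2 × 174000 = -11400 + 76200 + 34800 = 99600
Overall = 0.08 × 45600 + 0.92 × 99600 = 3648 + 91632 = 95280

$95,280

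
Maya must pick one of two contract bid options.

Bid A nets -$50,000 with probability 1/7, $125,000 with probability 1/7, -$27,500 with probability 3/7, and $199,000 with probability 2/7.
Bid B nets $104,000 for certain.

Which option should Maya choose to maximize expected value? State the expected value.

Bid A = 1/7 × (-50000) + 1/7 × 125000 + 3/7 × (-27500) + 2/7 × 199000 = -7142.8571 + 17857.1429 − 11785.7143 + 56857.1429 = 55785.7143
Bid B: 104000 (certain)

Bid B ($104,000)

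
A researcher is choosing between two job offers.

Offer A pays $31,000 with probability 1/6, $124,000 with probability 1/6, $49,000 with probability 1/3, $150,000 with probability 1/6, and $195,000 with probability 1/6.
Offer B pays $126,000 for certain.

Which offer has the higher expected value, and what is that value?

Offer B ($126,000)

Offer A = 1/6 × 31000 + 1/6 × 124000 + 1/3 × 49000 + 1/6 × 150000 + 1/6 × 195000 = 5166.6667 + 20666.6667 + 16333.3333 + 25000 + 32500 = 99666.6667
Offer B: 126000 (certain)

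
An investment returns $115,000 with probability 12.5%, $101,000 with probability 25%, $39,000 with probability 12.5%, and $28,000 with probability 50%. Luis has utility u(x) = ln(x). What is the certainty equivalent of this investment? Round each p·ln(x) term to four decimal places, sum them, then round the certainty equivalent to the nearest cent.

$47,987.70

E[u] = 0.125·ln(115000) + 0.25·ln(101000) + 0.125·ln(39000) + 0.5·ln(28000) = 1.4566 + 2.8807 + 1.3214 + 5.1200 = 10.7787
CE = e^10.7787 ≈ 47987.70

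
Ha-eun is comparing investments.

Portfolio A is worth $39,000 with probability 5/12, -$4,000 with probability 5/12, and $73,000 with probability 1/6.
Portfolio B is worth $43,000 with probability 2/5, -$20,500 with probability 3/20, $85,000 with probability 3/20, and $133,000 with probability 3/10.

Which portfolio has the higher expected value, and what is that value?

Portfolio A = 5/12 × 39000 + 5/12 × (-4000) + 1/6 × 73000 = 16250 − 1666.6667 + 12166.6667 = 26750
Portfolio B = 2/5 × 43000 + 3/20 × (-20500) + 3/20 × 85000 + 3/10 × 133000 = 17200 − 3075 + 12750 + 39900 = 66775

Portfolio B ($66,775)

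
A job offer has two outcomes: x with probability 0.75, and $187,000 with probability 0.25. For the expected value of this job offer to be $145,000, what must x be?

0.75·x + 0.25·187000 = 145000
0.75·x = 145000 − 46750 = 98250
x = 98250 / 0.75 = 131000

x = $131,000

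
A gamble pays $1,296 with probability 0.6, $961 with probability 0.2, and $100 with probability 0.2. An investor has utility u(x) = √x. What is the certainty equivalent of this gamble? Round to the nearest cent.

E[u] = 0.6·√1296 + 0.2·√961 + 0.2·√100 = 0.6·36 + 0.2·31 + 0.2·10 = 29.8
CE = (29.8)² = 888.04

$888.04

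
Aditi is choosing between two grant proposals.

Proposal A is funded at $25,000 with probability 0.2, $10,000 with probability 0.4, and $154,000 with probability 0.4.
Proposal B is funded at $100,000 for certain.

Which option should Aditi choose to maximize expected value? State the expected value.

Proposal A = 0.2 × 25000 + 0.4 × 10000 + 0.4 × 154000 = 5000 + 4000 + 61600 = 70600
Proposal B: 100000 (certain)

Proposal B ($100,000)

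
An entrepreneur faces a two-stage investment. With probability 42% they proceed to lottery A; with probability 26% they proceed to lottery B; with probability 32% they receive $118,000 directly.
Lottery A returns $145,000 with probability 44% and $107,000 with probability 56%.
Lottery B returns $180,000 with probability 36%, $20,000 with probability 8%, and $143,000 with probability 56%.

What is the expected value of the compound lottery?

$127,807.20

EV(A) = 0.44 × 145000 + 0.56 × 107000 = 63800 + 59920 = 123720
EV(B) = 0.36 × 180000 + 0.08 × 20000 + 0.56 × 143000 = 64800 + 1600 + 80080 = 146480
Branch C: 118000 (certain)
Overall = 0.42 × 123720 + 0.26 × 146480 + 0.32 × 118000 = 51962.4 + 38084.8 + 37760 = 127807.2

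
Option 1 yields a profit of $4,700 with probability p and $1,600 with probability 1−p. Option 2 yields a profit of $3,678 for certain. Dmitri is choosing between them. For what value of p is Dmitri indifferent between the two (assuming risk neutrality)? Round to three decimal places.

p·4700 + (1−p)·1600 = 3678
3100p + 1600 = 3678
p = (3678 − 1600) / 3100

p = 0.670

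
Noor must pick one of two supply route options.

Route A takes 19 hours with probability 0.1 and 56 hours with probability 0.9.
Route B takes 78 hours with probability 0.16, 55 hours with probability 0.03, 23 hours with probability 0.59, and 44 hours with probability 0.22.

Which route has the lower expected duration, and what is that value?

Route B (37.38 hours)

Route A = 0.1 × 19 + 0.9 × 56 = 1.9 + 50.4 = 52.3
Route B = 0.16 × 78 + 0.03 × 55 + 0.59 × 23 + 0.22 × 44 = 12.48 + 1.65 + 13.57 + 9.68 = 37.38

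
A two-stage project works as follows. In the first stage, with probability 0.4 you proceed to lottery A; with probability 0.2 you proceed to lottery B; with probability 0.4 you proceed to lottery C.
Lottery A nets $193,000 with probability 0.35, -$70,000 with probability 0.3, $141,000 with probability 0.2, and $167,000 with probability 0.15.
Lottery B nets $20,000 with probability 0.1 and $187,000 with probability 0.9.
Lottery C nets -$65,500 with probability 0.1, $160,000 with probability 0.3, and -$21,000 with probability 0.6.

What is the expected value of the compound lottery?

$85,520

EV(A) = 0.35 × 193000 + 0.3 × (-70000) + 0.2 × 141000 + 0.15 × 167000 = 67550 − 21000 + 28200 + 25050 = 99800
EV(B) = 0.1 × 20000 + 0.9 × 187000 = 2000 + 168300 = 170300
EV(C) = 0.1 × (-65500) + 0.3 × 160000 + 0.6 × (-21000) = -6550 + 48000 − 12600 = 28850
Overall = 0.4 × 99800 + 0.2 × 170300 + 0.4 × 28850 = 39920 + 34060 + 11540 = 85520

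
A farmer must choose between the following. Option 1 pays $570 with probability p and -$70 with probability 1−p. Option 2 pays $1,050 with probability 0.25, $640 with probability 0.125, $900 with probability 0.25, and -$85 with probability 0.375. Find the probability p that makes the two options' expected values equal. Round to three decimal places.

p = 0.946

EV(Option 2) = 0.25 × 1050 + 0.125 × 640 + 0.25 × 900 + 0.375 × (-85) = 262.5 + 80 + 225 − 31.875 = 535.625
p·570 + (1−p)·(-70) = 535.625
640p − 70 = 535.625
p = (535.625 + 70) / 640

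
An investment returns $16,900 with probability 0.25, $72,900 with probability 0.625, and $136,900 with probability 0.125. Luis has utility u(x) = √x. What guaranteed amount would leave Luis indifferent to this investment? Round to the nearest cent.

E[u] = 0.25·√16900 + 0.625·√72900 + 0.125·√136900 = 0.25·130 + 0.625·270 + 0.125·370 = 247.5
CE = (247.5)² = 61256.25

$61,256.25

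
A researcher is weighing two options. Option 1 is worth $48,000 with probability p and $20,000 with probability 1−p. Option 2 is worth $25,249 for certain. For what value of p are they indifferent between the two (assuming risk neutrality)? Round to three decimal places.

p·48000 + (1−p)·20000 = 25249
28000p + 20000 = 25249
p = (25249 − 20000) / 28000

p = 0.187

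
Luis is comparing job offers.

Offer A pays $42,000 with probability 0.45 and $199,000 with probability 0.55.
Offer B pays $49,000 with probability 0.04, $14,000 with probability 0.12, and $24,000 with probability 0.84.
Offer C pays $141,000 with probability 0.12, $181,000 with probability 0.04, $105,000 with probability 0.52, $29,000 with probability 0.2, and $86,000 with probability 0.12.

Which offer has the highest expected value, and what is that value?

Offer A ($128,350)

Offer A = 0.45 × 42000 + 0.55 × 199000 = 18900 + 109450 = 128350
Offer B = 0.04 × 49000 + 0.12 × 14000 + 0.84 × 24000 = 1960 + 1680 + 20160 = 23800
Offer C = 0.12 × 141000 + 0.04 × 181000 + 0.52 × 105000 + 0.2 × 29000 + 0.12 × 86000 = 16920 + 7240 + 54600 + 5800 + 10320 = 94880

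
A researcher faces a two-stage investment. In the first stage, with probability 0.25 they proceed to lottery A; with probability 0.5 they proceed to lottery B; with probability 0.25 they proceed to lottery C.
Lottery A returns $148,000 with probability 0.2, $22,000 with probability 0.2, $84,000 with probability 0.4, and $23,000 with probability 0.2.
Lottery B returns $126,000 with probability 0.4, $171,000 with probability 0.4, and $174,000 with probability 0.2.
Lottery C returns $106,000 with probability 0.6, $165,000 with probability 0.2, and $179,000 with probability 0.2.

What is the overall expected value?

EV(A) = 0.2 × 148000 + 0.2 × 22000 + 0.4 × 84000 + 0.2 × 23000 = 29600 + 4400 + 33600 + 4600 = 72200
EV(B) = 0.4 × 126000 + 0.4 × 171000 + 0.2 × 174000 = 50400 + 68400 + 34800 = 153600
EV(C) = 0.6 × 106000 + 0.2 × 165000 + 0.2 × 179000 = 63600 + 33000 + 35800 = 132400
Overall = 0.25 × 72200 + 0.5 × 153600 + 0.25 × 132400 = 18050 + 76800 + 33100 = 127950

$127,950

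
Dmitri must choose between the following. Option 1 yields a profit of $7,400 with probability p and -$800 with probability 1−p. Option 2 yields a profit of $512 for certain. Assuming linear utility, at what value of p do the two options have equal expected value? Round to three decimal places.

p·7400 + (1−p)·(-800) = 512
8200p − 800 = 512
p = (512 + 800) / 8200

p = 0.160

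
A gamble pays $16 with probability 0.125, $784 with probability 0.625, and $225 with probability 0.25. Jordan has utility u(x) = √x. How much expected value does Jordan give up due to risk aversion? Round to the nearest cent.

$75.19

E[u] = 0.125·√16 + 0.625·√784 + 0.25·√225 = 0.125·4 + 0.625·28 + 0.25·15 = 21.75
CE = (21.75)² = 473.0625
Risk premium = EV − CE = 548.25 − 473.0625 = 75.1875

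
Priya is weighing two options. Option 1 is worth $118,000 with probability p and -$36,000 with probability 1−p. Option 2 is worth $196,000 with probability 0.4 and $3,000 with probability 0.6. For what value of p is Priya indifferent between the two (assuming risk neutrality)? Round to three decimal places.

EV(Option 2) = 0.4 × 196000 + 0.6 × 3000 = 78400 + 1800 = 80200
p·118000 + (1−p)·(-36000) = 80200
154000p − 36000 = 80200
p = (80200 + 36000) / 154000

p = 0.755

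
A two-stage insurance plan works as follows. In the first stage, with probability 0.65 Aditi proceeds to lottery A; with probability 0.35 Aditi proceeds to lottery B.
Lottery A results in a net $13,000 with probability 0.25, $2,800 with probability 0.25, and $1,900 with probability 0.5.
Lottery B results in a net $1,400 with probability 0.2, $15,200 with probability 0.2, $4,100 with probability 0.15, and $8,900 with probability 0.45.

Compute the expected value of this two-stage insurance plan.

EV(A) = 0.25 × 13000 + 0.25 × 2800 + 0.5 × 1900 = 3250 + 700 + 950 = 4900
EV(B) = 0.2 × 1400 + 0.2 × 15200 + 0.15 × 4100 + 0.45 × 8900 = 280 + 3040 + 615 + 4005 = 7940
Overall = 0.65 × 4900 + 0.35 × 7940 = 3185 + 2779 = 5964

$5,964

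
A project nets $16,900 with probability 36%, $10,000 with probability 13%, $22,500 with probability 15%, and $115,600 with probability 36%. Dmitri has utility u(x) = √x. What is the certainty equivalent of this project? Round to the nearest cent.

$41,902.09

E[u] = 0.36·√16900 + 0.13·√10000 + 0.15·√22500 + 0.36·√115600 = 0.36·130 + 0.13·100 + 0.15·150 + 0.36·340 = 204.7
CE = (204.7)² = 41902.09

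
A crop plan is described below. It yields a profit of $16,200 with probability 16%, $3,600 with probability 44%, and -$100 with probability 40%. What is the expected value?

$4,136

EV = 0.16 × 16200 + 0.44 × 3600 + 0.4 × (-100) = 2592 + 1584 − 40 = 4136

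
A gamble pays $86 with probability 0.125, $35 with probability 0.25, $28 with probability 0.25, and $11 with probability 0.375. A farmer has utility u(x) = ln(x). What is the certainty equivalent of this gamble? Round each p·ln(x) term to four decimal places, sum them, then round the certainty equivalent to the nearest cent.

$24.00

E[u] = 0.125·ln(86) + 0.25·ln(35) + 0.25·ln(28) + 0.375·ln(11) = 0.5568 + 0.8888 + 0.8331 + 0.8992 = 3.1779
CE = e^3.1779 ≈ 24.00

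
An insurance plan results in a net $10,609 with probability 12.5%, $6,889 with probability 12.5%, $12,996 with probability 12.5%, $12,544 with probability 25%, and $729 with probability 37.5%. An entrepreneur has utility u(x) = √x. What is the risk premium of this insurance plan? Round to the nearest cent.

$1,501.98

E[u] = 0.125·√10609 + 0.125·√6889 + 0.125·√12996 + 0.25·√12544 + 0.375·√729 = 0.125·103 + 0.125·83 + 0.125·114 + 0.25·112 + 0.375·27 = 75.625
CE = (75.625)² = 5719.140625
Risk premium = EV − CE = 7221.125 − 5719.140625 = 1501.984375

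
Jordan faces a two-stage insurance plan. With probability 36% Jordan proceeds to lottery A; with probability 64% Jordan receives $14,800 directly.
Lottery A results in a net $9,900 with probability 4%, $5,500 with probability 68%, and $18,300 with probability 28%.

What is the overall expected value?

$12,805.60

EV(A) = 0.04 × 9900 + 0.68 × 5500 + 0.28 × 18300 = 396 + 3740 + 5124 = 9260
Branch B: 14800 (certain)
Overall = 0.36 × 9260 + 0.64 × 14800 = 3333.6 + 9472 = 12805.6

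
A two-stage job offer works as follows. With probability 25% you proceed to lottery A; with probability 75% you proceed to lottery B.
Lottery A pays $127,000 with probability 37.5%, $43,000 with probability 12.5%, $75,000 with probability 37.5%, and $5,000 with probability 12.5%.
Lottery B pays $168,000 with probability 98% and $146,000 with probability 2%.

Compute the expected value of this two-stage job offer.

$146,107.50

EV(A) = 0.375 × 127000 + 0.125 × 43000 + 0.375 × 75000 + 0.125 × 5000 = 47625 + 5375 + 28125 + 625 = 81750
EV(B) = 0.98 × 168000 + 0.02 × 146000 = 164640 + 2920 = 167560
Overall = 0.25 × 81750 + 0.75 × 167560 = 20437.5 + 125670 = 146107.5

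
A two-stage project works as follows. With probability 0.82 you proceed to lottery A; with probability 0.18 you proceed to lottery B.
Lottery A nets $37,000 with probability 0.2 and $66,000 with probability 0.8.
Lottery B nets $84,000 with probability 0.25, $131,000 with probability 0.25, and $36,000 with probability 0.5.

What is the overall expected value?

$62,279

EV(A) = 0.2 × 37000 + 0.8 × 66000 = 7400 + 52800 = 60200
EV(B) = 0.25 × 84000 + 0.25 × 131000 + 0.5 × 36000 = 21000 + 32750 + 18000 = 71750
Overall = 0.82 × 60200 + 0.18 × 71750 = 49364 + 12915 = 62279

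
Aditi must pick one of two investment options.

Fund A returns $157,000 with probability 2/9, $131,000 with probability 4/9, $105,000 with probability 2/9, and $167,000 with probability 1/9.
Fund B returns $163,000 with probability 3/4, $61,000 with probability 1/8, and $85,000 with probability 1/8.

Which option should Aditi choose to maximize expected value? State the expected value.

Fund A = 2/9 × 157000 + 4/9 × 131000 + 2/9 × 105000 + 1/9 × 167000 = 34888.8889 + 58222.2222 + 23333.3333 + 18555.5556 = 135000
Fund B = 3/4 × 163000 + 1/8 × 61000 + 1/8 × 85000 = 122250 + 7625 + 10625 = 140500

Fund B ($140,500)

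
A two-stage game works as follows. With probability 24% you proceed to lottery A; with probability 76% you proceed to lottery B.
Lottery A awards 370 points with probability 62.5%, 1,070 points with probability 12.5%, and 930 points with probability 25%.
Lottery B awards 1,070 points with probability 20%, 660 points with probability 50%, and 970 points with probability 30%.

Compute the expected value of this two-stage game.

778 points

EV(A) = 0.625 × 370 + 0.125 × 1070 + 0.25 × 930 = 231.25 + 133.75 + 232.5 = 597.5
EV(B) = 0.2 × 1070 + 0.5 × 660 + 0.3 × 970 = 214 + 330 + 291 = 835
Overall = 0.24 × 597.5 + 0.76 × 835 = 143.4 + 634.6 = 778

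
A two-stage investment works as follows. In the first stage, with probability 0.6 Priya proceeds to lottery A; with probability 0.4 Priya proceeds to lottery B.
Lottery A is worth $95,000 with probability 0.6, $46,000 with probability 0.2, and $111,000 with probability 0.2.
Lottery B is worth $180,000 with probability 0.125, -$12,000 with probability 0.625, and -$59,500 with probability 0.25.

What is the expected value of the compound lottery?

EV(A) = 0.6 × 95000 + 0.2 × 46000 + 0.2 × 111000 = 57000 + 9200 + 22200 = 88400
EV(B) = 0.125 × 180000 + 0.625 × (-12000) + 0.25 × (-59500) = 22500 − 7500 − 14875 = 125
Overall = 0.6 × 88400 + 0.4 × 125 = 53040 + 50 = 53090

$53,090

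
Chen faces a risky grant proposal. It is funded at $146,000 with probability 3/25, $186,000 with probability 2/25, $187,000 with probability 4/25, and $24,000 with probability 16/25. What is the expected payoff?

$77,680

EV = 3/25 × 146000 + 2/25 × 186000 + 4/25 × 187000 + 16/25 × 24000 = 17520 + 14880 + 29920 + 15360 = 77680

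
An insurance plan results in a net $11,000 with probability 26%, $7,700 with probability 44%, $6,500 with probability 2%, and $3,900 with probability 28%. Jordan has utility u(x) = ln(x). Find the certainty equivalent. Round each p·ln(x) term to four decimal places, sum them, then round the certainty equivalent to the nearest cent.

$6,959.06

E[u] = 0.26·ln(11000) + 0.44·ln(7700) + 0.02·ln(6500) + 0.28·ln(3900) = 2.4195 + 3.9375 + 0.1756 + 2.3152 = 8.8478
CE = e^8.8478 ≈ 6959.06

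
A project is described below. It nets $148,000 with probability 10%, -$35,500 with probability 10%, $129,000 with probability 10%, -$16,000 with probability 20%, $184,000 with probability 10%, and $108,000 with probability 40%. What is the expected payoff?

EV = 0.1 × 148000 + 0.1 × (-35500) + 0.1 × 129000 + 0.2 × (-16000) + 0.1 × 184000 + 0.4 × 108000 = 14800 − 3550 + 12900 − 3200 + 18400 + 43200 = 82550

$82,550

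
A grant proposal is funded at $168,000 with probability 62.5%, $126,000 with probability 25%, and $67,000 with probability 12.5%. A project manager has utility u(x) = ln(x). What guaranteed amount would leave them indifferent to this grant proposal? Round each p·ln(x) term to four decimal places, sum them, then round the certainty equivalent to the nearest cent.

E[u] = 0.625·ln(168000) + 0.25·ln(126000) + 0.125·ln(67000) = 7.5198 + 2.9360 + 1.3891 = 11.8449
CE = e^11.8449 ≈ 139371.74

$139,371.74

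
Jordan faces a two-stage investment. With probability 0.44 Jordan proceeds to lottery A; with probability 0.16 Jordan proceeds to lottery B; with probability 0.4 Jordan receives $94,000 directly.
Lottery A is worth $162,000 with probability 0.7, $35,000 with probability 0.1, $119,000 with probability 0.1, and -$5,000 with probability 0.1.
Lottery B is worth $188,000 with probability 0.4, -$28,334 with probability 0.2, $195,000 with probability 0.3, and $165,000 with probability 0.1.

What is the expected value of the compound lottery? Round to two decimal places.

$117,177.31

EV(A) = 0.7 × 162000 + 0.1 × 35000 + 0.1 × 119000 + 0.1 × (-5000) = 113400 + 3500 + 11900 − 500 = 128300
EV(B) = 0.4 × 188000 + 0.2 × (-28334) + 0.3 × 195000 + 0.1 × 165000 = 75200 − 5666.8 + 58500 + 16500 = 144533.2
Branch C: 94000 (certain)
Overall = 0.44 × 128300 + 0.16 × 144533.2 + 0.4 × 94000 = 56452 + 23125.312 + 37600 = 117177.312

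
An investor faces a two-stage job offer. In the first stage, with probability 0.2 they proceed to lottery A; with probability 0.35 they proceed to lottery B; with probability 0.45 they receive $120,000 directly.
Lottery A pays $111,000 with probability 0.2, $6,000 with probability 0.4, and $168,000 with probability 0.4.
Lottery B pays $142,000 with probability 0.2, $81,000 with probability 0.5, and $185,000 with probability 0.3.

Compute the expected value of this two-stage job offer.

EV(A) = 0.2 × 111000 + 0.4 × 6000 + 0.4 × 168000 = 22200 + 2400 + 67200 = 91800
EV(B) = 0.2 × 142000 + 0.5 × 81000 + 0.3 × 185000 = 28400 + 40500 + 55500 = 124400
Branch C: 120000 (certain)
Overall = 0.2 × 91800 + 0.35 × 124400 + 0.45 × 120000 = 18360 + 43540 + 54000 = 115900

$115,900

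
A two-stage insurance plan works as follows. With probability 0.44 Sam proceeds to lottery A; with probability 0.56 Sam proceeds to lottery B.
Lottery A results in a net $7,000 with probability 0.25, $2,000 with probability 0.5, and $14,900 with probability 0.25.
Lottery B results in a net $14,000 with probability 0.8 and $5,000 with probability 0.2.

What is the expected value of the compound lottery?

EV(A) = 0.25 × 7000 + 0.5 × 2000 + 0.25 × 14900 = 1750 + 1000 + 3725 = 6475
EV(B) = 0.8 × 14000 + 0.2 × 5000 = 11200 + 1000 = 12200
Overall = 0.44 × 6475 + 0.56 × 12200 = 2849 + 6832 = 9681

$9,681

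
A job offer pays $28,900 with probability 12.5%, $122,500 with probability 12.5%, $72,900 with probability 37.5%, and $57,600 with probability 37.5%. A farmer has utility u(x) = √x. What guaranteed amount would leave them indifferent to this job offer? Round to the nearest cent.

E[u] = 0.125·√28900 + 0.125·√122500 + 0.375·√72900 + 0.375·√57600 = 0.125·170 + 0.125·350 + 0.375·270 + 0.375·240 = 256.25
CE = (256.25)² = 65664.0625

$65,664.06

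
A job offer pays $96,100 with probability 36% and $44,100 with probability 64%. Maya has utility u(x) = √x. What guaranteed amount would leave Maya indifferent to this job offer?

E[u] = 0.36·√96100 + 0.64·√44100 = 0.36·310 + 0.64·210 = 246
CE = (246)² = 60516

$60,516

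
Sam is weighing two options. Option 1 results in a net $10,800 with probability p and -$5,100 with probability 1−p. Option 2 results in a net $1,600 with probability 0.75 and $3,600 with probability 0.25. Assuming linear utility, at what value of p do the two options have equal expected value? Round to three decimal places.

p = 0.453

EV(Option 2) = 0.75 × 1600 + 0.25 × 3600 = 1200 + 900 = 2100
p·10800 + (1−p)·(-5100) = 2100
15900p − 5100 = 2100
p = (2100 + 5100) / 15900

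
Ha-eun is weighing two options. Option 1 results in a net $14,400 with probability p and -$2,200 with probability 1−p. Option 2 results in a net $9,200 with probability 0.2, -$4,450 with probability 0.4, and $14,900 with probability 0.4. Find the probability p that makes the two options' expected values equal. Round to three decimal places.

EV(Option 2) = 0.2 × 9200 + 0.4 × (-4450) + 0.4 × 14900 = 1840 − 1780 + 5960 = 6020
p·14400 + (1−p)·(-2200) = 6020
16600p − 2200 = 6020
p = (6020 + 2200) / 16600

p = 0.495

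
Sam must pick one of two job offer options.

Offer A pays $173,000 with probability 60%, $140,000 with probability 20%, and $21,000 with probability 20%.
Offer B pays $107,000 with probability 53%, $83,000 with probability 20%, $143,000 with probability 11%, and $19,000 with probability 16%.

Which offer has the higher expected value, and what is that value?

Offer A = 0.6 × 173000 + 0.2 × 140000 + 0.2 × 21000 = 103800 + 28000 + 4200 = 136000
Offer B = 0.53 × 107000 + 0.2 × 83000 + 0.11 × 143000 + 0.16 × 19000 = 56710 + 16600 + 15730 + 3040 = 92080

Offer A ($136,000)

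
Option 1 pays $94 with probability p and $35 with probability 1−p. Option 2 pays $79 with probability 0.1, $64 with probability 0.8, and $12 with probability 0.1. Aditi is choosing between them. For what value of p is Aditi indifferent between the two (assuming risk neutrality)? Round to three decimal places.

EV(Option 2) = 0.1 × 79 + 0.8 × 64 + 0.1 × 12 = 7.9 + 51.2 + 1.2 = 60.3
p·94 + (1−p)·35 = 60.3
59p + 35 = 60.3
p = (60.3 − 35) / 59

p = 0.429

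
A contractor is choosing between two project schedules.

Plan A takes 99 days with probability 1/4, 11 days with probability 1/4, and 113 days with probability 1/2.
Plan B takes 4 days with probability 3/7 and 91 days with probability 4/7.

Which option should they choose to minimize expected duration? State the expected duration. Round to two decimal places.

Plan A = 1/4 × 99 + 1/4 × 11 + 1/2 × 113 = 24.75 + 2.75 + 56.5 = 84
Plan B = 3/7 × 4 + 4/7 × 91 = 1.7143 + 52 = 53.7143

Plan B (53.71 days)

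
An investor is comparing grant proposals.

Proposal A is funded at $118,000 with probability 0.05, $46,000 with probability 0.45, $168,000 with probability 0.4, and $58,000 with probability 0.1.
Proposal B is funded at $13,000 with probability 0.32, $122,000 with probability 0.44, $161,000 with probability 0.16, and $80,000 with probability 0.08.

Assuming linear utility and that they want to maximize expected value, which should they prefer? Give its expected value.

Proposal A = 0.05 × 118000 + 0.45 × 46000 + 0.4 × 168000 + 0.1 × 58000 = 5900 + 20700 + 67200 + 5800 = 99600
Proposal B = 0.32 × 13000 + 0.44 × 122000 + 0.16 × 161000 + 0.08 × 80000 = 4160 + 53680 + 25760 + 6400 = 90000

Proposal A ($99,600)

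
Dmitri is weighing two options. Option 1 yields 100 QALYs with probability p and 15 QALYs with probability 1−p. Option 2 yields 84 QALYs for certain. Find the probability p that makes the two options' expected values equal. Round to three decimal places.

p·100 + (1−p)·15 = 84
85p + 15 = 84
p = (84 − 15) / 85

p = 0.812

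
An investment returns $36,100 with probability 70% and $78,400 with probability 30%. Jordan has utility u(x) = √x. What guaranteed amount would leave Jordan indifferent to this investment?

E[u] = 0.7·√36100 + 0.3·√78400 = 0.7·190 + 0.3·280 = 217
CE = (217)² = 47089

$47,089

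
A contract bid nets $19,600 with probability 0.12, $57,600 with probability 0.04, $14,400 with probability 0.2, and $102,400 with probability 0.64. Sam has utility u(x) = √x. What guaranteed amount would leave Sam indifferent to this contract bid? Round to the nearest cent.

$65,127.04

E[u] = 0.12·√19600 + 0.04·√57600 + 0.2·√14400 + 0.64·√102400 = 0.12·140 + 0.04·240 + 0.2·120 + 0.64·320 = 255.2
CE = (255.2)² = 65127.04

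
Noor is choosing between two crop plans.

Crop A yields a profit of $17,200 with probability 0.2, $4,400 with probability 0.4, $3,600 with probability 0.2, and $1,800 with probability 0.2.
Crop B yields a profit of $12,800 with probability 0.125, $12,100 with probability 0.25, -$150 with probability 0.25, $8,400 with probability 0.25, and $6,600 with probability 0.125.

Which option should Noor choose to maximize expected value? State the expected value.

Crop B ($7,512.50)

Crop A = 0.2 × 17200 + 0.4 × 4400 + 0.2 × 3600 + 0.2 × 1800 = 3440 + 1760 + 720 + 360 = 6280
Crop B = 0.125 × 12800 + 0.25 × 12100 + 0.25 × (-150) + 0.25 × 8400 + 0.125 × 6600 = 1600 + 3025 − 37.5 + 2100 + 825 = 7512.5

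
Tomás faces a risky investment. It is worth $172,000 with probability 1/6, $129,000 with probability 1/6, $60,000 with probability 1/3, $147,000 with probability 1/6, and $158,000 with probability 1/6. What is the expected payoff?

$121,000

EV = 1/6 × 172000 + 1/6 × 129000 + 1/3 × 60000 + 1/6 × 147000 + 1/6 × 158000 = 28666.6667 + 21500 + 20000 + 24500 + 26333.3333 = 121000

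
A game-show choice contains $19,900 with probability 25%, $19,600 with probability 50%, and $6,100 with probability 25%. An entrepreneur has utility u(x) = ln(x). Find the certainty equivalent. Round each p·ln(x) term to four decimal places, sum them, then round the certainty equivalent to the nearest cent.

$14,694.08

E[u] = 0.25·ln(19900) + 0.5·ln(19600) + 0.25·ln(6100) = 2.4746 + 4.9416 + 2.1790 = 9.5952
CE = e^9.5952 ≈ 14694.08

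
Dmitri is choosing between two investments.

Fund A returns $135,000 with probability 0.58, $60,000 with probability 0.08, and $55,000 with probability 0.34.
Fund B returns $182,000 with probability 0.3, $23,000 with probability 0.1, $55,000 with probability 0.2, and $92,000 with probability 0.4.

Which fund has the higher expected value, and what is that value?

Fund A = 0.58 × 135000 + 0.08 × 60000 + 0.34 × 55000 = 78300 + 4800 + 18700 = 101800
Fund B = 0.3 × 182000 + 0.1 × 23000 + 0.2 × 55000 + 0.4 × 92000 = 54600 + 2300 + 11000 + 36800 = 104700

Fund B ($104,700)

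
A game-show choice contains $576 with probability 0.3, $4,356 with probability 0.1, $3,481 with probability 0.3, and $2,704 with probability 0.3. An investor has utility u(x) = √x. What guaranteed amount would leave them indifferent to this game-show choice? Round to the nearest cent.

$2,218.41

E[u] = 0.3·√576 + 0.1·√4356 + 0.3·√3481 + 0.3·√2704 = 0.3·24 + 0.1·66 + 0.3·59 + 0.3·52 = 47.1
CE = (47.1)² = 2218.41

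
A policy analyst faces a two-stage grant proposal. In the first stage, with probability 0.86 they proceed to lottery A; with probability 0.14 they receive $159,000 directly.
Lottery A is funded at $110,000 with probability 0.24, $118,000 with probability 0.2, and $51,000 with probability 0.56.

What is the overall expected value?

$89,821.60

EV(A) = 0.24 × 110000 + 0.2 × 118000 + 0.56 × 51000 = 26400 + 23600 + 28560 = 78560
Branch B: 159000 (certain)
Overall = 0.86 × 78560 + 0.14 × 159000 = 67561.6 + 22260 = 89821.6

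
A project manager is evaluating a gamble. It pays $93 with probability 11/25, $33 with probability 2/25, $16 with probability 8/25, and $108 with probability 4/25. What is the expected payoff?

$65.96

EV = 11/25 × 93 + 2/25 × 33 + 8/25 × 16 + 4/25 × 108 = 40.92 + 2.64 + 5.12 + 17.28 = 65.96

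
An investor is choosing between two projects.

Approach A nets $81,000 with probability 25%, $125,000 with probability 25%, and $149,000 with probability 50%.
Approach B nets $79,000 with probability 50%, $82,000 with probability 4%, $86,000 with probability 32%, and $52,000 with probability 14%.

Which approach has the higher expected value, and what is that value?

Approach A = 0.25 × 81000 + 0.25 × 125000 + 0.5 × 149000 = 20250 + 31250 + 74500 = 126000
Approach B = 0.5 × 79000 + 0.04 × 82000 + 0.32 × 86000 + 0.14 × 52000 = 39500 + 3280 + 27520 + 7280 = 77580

Approach A ($126,000)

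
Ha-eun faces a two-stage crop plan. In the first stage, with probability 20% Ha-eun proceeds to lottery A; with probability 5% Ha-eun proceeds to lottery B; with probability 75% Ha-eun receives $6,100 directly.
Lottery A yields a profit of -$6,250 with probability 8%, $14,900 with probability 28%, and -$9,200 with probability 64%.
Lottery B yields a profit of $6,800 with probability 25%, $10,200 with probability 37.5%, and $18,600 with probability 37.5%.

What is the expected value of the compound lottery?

$4,756.80

EV(A) = 0.08 × (-6250) + 0.28 × 14900 + 0.64 × (-9200) = -500 + 4172 − 5888 = -2216
EV(B) = 0.25 × 6800 + 0.375 × 10200 + 0.375 × 18600 = 1700 + 3825 + 6975 = 12500
Branch C: 6100 (certain)
Overall = 0.2 × (-2216) + 0.05 × 12500 + 0.75 × 6100 = -443.2 + 625 + 4575 = 4756.8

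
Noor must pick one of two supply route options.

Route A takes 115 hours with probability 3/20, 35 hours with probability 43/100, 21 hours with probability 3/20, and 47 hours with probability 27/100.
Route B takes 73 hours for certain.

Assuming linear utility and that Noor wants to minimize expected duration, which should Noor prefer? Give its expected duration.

Route A (48.14 hours)

Route A = 3/20 × 115 + 43/100 × 35 + 3/20 × 21 + 27/100 × 47 = 17.25 + 15.05 + 3.15 + 12.69 = 48.14
Route B: 73 (certain)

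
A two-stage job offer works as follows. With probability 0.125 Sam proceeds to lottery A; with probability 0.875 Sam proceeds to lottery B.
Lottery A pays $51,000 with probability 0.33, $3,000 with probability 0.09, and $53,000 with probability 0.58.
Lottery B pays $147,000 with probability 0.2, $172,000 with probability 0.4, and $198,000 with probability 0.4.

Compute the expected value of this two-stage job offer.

EV(A) = 0.33 × 51000 + 0.09 × 3000 + 0.58 × 53000 = 16830 + 270 + 30740 = 47840
EV(B) = 0.2 × 147000 + 0.4 × 172000 + 0.4 × 198000 = 29400 + 68800 + 79200 = 177400
Overall = 0.125 × 47840 + 0.875 × 177400 = 5980 + 155225 = 161205

$161,205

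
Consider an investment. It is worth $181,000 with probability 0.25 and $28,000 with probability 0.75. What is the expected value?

EV = 0.25 × 181000 + 0.75 × 28000 = 45250 + 21000 = 66250

$66,250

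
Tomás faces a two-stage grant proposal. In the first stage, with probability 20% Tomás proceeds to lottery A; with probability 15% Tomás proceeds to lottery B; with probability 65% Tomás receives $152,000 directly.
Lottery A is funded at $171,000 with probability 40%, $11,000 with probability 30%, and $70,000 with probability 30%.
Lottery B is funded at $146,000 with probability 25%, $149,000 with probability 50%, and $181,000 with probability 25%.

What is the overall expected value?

EV(A) = 0.4 × 171000 + 0.3 × 11000 + 0.3 × 70000 = 68400 + 3300 + 21000 = 92700
EV(B) = 0.25 × 146000 + 0.5 × 149000 + 0.25 × 181000 = 36500 + 74500 + 45250 = 156250
Branch C: 152000 (certain)
Overall = 0.2 × 92700 + 0.15 × 156250 + 0.65 × 152000 = 18540 + 23437.5 + 98800 = 140777.5

$140,777.50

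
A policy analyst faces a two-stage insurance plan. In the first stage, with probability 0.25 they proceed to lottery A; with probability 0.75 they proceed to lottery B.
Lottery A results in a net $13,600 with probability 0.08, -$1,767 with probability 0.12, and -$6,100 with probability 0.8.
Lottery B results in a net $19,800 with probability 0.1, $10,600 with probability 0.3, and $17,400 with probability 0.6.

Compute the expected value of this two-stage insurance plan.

$10,698.99

EV(A) = 0.08 × 13600 + 0.12 × (-1767) + 0.8 × (-6100) = 1088 − 212.04 − 4880 = -4004.04
EV(B) = 0.1 × 19800 + 0.3 × 10600 + 0.6 × 17400 = 1980 + 3180 + 10440 = 15600
Overall = 0.25 × (-4004.04) + 0.75 × 15600 = -1001.01 + 11700 = 10698.99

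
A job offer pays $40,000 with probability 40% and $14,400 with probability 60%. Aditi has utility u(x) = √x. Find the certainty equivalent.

E[u] = 0.4·√40000 + 0.6·√14400 = 0.4·200 + 0.6·120 = 152
CE = (152)² = 23104

$23,104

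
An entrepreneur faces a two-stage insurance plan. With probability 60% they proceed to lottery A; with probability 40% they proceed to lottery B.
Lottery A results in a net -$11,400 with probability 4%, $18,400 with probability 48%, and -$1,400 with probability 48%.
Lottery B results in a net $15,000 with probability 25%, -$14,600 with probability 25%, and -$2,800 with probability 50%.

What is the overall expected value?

$4,102.40

EV(A) = 0.04 × (-11400) + 0.48 × 18400 + 0.48 × (-1400) = -456 + 8832 − 672 = 7704
EV(B) = 0.25 × 15000 + 0.25 × (-14600) + 0.5 × (-2800) = 3750 − 3650 − 1400 = -1300
Overall = 0.6 × 7704 + 0.4 × (-1300) = 4622.4 − 520 = 4102.4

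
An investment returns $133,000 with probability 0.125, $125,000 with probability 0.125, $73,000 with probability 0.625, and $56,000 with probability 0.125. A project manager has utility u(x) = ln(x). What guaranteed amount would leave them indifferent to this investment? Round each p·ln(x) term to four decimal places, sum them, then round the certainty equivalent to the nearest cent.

$81,413.79

E[u] = 0.125·ln(133000) + 0.125·ln(125000) + 0.625·ln(73000) + 0.125·ln(56000) = 1.4748 + 1.4670 + 6.9989 + 1.3666 = 11.3073
CE = e^11.3073 ≈ 81413.79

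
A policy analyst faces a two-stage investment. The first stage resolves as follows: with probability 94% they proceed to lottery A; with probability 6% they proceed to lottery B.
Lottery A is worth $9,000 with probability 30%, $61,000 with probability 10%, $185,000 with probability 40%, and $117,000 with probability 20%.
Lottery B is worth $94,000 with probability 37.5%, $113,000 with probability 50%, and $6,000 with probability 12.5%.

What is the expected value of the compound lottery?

$105,378

EV(A) = 0.3 × 9000 + 0.1 × 61000 + 0.4 × 185000 + 0.2 × 117000 = 2700 + 6100 + 74000 + 23400 = 106200
EV(B) = 0.375 × 94000 + 0.5 × 113000 + 0.125 × 6000 = 35250 + 56500 + 750 = 92500
Overall = 0.94 × 106200 + 0.06 × 92500 = 99828 + 5550 = 105378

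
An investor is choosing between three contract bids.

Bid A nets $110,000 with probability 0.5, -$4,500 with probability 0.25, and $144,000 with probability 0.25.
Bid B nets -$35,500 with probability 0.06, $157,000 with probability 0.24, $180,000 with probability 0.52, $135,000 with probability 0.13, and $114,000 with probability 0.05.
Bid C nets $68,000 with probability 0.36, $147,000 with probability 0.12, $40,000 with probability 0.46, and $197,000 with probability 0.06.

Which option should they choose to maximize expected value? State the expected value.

Bid A = 0.5 × 110000 + 0.25 × (-4500) + 0.25 × 144000 = 55000 − 1125 + 36000 = 89875
Bid B = 0.06 × (-35500) + 0.24 × 157000 + 0.52 × 180000 + 0.13 × 135000 + 0.05 × 114000 = -2130 + 37680 + 93600 + 17550 + 5700 = 152400
Bid C = 0.36 × 68000 + 0.12 × 147000 + 0.46 × 40000 + 0.06 × 197000 = 24480 + 17640 + 18400 + 11820 = 72340

Bid B ($152,400)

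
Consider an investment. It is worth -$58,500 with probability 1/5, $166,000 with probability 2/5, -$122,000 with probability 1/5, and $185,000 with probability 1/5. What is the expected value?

EV = 1/5 × (-58500) + 2/5 × 166000 + 1/5 × (-122000) + 1/5 × 185000 = -11700 + 66400 − 24400 + 37000 = 67300

$67,300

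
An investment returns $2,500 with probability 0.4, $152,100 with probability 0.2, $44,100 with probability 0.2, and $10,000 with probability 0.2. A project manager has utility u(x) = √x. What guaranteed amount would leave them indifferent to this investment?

E[u] = 0.4·√2500 + 0.2·√152100 + 0.2·√44100 + 0.2·√10000 = 0.4·50 + 0.2·390 + 0.2·210 + 0.2·100 = 160
CE = (160)² = 25600

$25,600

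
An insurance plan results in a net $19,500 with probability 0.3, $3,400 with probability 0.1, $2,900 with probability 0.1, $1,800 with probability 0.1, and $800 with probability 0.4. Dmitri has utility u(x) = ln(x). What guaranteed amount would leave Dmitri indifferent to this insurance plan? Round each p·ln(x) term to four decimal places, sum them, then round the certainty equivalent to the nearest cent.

E[u] = 0.3·ln(19500) + 0.1·ln(3400) + 0.1·ln(2900) + 0.1·ln(1800) + 0.4·ln(800) = 2.9635 + 0.8132 + 0.7972 + 0.7496 + 2.6738 = 7.9973
CE = e^7.9973 ≈ 2972.92

$2,972.92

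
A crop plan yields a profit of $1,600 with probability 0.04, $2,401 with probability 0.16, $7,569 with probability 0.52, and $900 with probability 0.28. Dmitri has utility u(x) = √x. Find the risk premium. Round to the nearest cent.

E[u] = 0.04·√1600 + 0.16·√2401 + 0.52·√7569 + 0.28·√900 = 0.04·40 + 0.16·49 + 0.52·87 + 0.28·30 = 63.08
CE = (63.08)² = 3979.0864
Risk premium = EV − CE = 4636.04 − 3979.0864 = 656.9536

$656.95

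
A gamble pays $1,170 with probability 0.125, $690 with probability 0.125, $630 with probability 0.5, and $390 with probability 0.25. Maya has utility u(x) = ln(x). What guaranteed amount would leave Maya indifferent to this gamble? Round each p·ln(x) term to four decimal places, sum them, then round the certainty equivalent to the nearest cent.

$610.70

E[u] = 0.125·ln(1170) + 0.125·ln(690) + 0.5·ln(630) + 0.25·ln(390) = 0.8831 + 0.8171 + 3.2229 + 1.4915 = 6.4146
CE = e^6.4146 ≈ 610.70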